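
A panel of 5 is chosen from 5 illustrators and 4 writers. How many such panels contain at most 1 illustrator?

Split by how many illustrators are chosen (0 through 1).
Sum: C(5,0)·C(4,5) + C(5,1)·C(4,4) = 0 + 5 = 5.

5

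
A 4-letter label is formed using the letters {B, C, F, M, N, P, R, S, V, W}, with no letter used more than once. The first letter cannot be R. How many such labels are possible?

The first letter has 10−1 = 9 choices (anything except R).
The remaining 3 letters are filled from the other 9 symbols without repetition: 9 × 8 × 7 = 504.
Total: 9 × 504 = 4536.

4536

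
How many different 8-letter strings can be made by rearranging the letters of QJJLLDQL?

1680

Letter multiplicities in QJJLLDQL: D×1, J×2, L×3, Q×2.
The number of distinct arrangements is 8!/(3!·2!·2!) = 40320/24 = 1680.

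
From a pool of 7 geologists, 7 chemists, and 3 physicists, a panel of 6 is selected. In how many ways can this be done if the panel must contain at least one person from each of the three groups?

With no constraint there are C(17,6) = 12376 possible selections.
Selections missing a whole group: no geologists → C(10,6) = 210; no chemists → C(10,6) = 210; no physicists → C(14,6) = 3003.
Add back selections omitting two groups (i.e. drawn from a single group): C(7,6) + C(7,6) + C(3,6) = 14.
By inclusion–exclusion: 12376 − 3423 + 14 = 8967.

8967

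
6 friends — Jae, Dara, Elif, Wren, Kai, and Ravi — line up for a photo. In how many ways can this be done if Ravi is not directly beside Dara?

480

Of the 6! = 720 arrangements, those with Ravi and Dara adjacent number 2 × 5! = 240 (treat the pair as a block with 2 internal orders).
So 720 − 240 = 480 arrangements keep them apart.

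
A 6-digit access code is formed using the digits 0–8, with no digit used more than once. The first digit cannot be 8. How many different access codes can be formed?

53760

The first digit has 9−1 = 8 choices (anything except 8).
The remaining 5 digits are filled from the other 8 symbols without repetition: 8 × 7 × 6 × 5 × 4 = 6720.
Total: 8 × 6720 = 53760.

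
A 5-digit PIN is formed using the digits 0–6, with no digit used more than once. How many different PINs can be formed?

2520

This is a permutation of 5 out of 7: P(7,5) = 7!/2!.
7 × 6 × 5 × 4 × 3 = 2520.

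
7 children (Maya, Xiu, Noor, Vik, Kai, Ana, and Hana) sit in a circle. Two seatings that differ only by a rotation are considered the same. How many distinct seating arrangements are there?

Around a circle, 7 distinct people have 7!/7 = (6)! = 720 rotationally distinct seatings.

720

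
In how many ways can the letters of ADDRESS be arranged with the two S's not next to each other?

900

Total arrangements of ADDRESS: 7!/(2!·2!) = 1260.
If the two S's are adjacent, glue them into one block, leaving 6 items to arrange: (6)!/(2!) = 360 ways.
Subtracting, 1260 − 360 = 900 arrangements keep the S's apart.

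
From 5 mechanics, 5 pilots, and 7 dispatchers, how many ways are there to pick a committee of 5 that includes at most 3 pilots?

6127

Split by how many pilots are chosen (0 through 3).
Sum: C(5,0)·C(12,5) + C(5,1)·C(12,4) + C(5,2)·C(12,3) + C(5,3)·C(12,2) = 792 + 2475 + 2200 + 660 = 6127.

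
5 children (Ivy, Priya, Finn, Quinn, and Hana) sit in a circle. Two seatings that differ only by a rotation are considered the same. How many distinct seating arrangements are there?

24

Fix one person's seat to break rotational symmetry; the remaining 4 people can be arranged in (4)! = 24 ways.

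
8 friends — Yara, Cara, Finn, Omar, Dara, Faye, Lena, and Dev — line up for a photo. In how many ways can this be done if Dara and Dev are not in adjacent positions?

30240

There are 8! = 40320 arrangements in all. If Dara and Dev are adjacent, merging them into one block gives 2·(7)! = 10080 arrangements.
So 40320 − 10080 = 30240 arrangements keep them apart.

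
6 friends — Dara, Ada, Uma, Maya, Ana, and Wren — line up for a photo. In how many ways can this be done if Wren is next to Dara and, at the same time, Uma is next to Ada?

Treat {Wren,Dara} as one block (2 orders) and {Uma,Ada} as another (2 orders).
That leaves 4 units to arrange: 2 × 2 × 4! = 4 × 24 = 96.

96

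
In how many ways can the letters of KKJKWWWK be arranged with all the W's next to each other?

Treat the 3 copies of W as a single block. The multiset to arrange is then {WWW, J, K, K, K, K}, 6 items in all.
That gives (6)!/(4!) = 30 arrangements.

30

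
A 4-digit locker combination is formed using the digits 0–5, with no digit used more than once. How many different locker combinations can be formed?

This is a permutation of 4 out of 6: P(6,4) = 6!/2!.
6 × 5 × 4 × 3 = 360.

360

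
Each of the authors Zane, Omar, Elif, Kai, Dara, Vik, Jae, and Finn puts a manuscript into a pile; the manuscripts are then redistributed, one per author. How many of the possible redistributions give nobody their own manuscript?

Count assignments avoiding every fixed point. For any j of the 8 authors fixed to their own manuscript, the other 8−j can be arranged in (8−j)! ways.
By inclusion–exclusion this is Σ_{j=0}^{8} (−1)^j C(8,j)·(8−j)!.
Computing: 40320 − 40320 + 20160 − 6720 + 1680 − 336 + 56 − 8 + 1 = 14833.

14833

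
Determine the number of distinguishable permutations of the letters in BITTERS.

BITTERS has 7 letters with T appearing twice.
So there are 7! / (2!) = 2520 distinguishable arrangements.

2520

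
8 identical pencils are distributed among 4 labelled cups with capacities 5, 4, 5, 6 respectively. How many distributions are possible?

121

Without the upper bounds there are C(11,3) = 165 ways to split 8 among 4 cups.
Subtract solutions that violate a single cap (substitute x_i' = x_i − (cap_i+1)): x_1 ≥ 6 gives C(5,3) = 10; x_2 ≥ 5 gives C(6,3) = 20; x_3 ≥ 6 gives C(5,3) = 10; x_4 ≥ 7 gives C(4,3) = 4. Together 44.
No two caps can be exceeded simultaneously, so the pair terms are all 0.
By inclusion–exclusion the count is 165 − 44 + 0 = 121.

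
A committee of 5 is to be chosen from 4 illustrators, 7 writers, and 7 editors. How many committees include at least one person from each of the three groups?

5684

Unrestricted: C(18,5) = 8568 ways to pick any 5 of the 18.
Subtract selections that omit an entire group: no illustrators → C(14,5) = 2002; no writers → C(11,5) = 462; no editors → C(11,5) = 462.
Add back selections omitting two groups (i.e. drawn from a single group): C(4,5) + C(7,5) + C(7,5) = 42.
By inclusion–exclusion: 8568 − 2926 + 42 = 5684.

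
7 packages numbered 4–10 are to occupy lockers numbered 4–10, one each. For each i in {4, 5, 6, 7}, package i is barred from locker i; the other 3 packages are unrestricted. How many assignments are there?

Let Aᵢ (for 4 ≤ i ≤ 7) be the placements that put package i in its forbidden locker. Any j of these fix j positions, leaving (7−j)! ways to fill the rest, and there are C(4,j) ways to pick which j.
By inclusion–exclusion, the number of valid placements is Σ_{j=0}^{4} (−1)^j C(4,j)·(7−j)!.
Computing: 5040 − 2880 + 720 − 96 + 6 = 2790.

2790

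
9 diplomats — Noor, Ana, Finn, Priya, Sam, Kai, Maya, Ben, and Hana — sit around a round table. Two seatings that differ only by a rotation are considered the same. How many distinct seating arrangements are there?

Seat Noor anywhere (absorbing the rotational symmetry), then permute the other 8: (8)! = 40320.

40320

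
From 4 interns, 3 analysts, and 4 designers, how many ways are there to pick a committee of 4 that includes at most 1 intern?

175

Split by how many interns are chosen (0 through 1).
Sum: C(4,0)·C(7,4) + C(4,1)·C(7,3) = 35 + 140 = 175.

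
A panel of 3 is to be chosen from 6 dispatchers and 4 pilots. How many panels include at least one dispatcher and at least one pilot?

96

With no constraint there are C(10,3) = 120 possible selections.
Subtract selections that omit an entire group: no dispatchers → C(4,3) = 4; no pilots → C(6,3) = 20.
Both groups omitted at once is impossible, so 120 − 24 = 96.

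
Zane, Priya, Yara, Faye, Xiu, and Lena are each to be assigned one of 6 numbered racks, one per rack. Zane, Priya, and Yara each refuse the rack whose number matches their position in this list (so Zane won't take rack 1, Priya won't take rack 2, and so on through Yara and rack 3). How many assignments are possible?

Let Aᵢ (for i ∈ {1, 2, 3}) be the placements that put person i in their forbidden rack. Any j of these fix j positions, leaving (6−j)! ways to fill the rest, and there are C(3,j) ways to pick which j.
By inclusion–exclusion, the number of valid placements is Σ_{j=0}^{3} (−1)^j C(3,j)·(6−j)!.
Computing: 720 − 360 + 72 − 6 = 426.

426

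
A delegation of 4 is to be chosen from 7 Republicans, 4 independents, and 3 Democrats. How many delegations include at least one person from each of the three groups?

462

Total 4-person selections from all 14: C(14,4) = 1001.
Selections missing a whole group: no Republicans → C(7,4) = 35; no independents → C(10,4) = 210; no Democrats → C(11,4) = 330.
Add back selections omitting two groups (i.e. drawn from a single group): C(7,4) + C(4,4) + C(3,4) = 36.
By inclusion–exclusion: 1001 − 575 + 36 = 462.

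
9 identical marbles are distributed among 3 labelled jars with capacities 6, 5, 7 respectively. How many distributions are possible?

36

Without the upper bounds there are C(11,2) = 55 ways to split 9 among 3 jars.
Subtract solutions that violate a single cap (substitute x_i' = x_i − (cap_i+1)): x_1 ≥ 7 gives C(4,2) = 6; x_2 ≥ 6 gives C(5,2) = 10; x_3 ≥ 8 gives C(3,2) = 3. Together 19.
No two caps can be exceeded simultaneously, so the pair terms are all 0.
By inclusion–exclusion the count is 55 − 19 + 0 = 36.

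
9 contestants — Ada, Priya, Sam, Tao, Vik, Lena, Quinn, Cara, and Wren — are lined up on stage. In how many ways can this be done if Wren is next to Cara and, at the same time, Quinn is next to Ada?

20160

Treat {Wren,Cara} as one block (2 orders) and {Quinn,Ada} as another (2 orders).
That leaves 7 units to arrange: 2 × 2 × 7! = 4 × 5040 = 20160.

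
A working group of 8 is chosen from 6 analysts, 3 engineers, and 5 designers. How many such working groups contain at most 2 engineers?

2541

Split by how many engineers are chosen (0 through 2).
Sum: C(3,0)·C(11,8) + C(3,1)·C(11,7) + C(3,2)·C(11,6) = 165 + 990 + 1386 = 2541.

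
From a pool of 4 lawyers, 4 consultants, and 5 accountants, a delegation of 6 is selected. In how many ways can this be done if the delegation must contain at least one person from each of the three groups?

With no constraint there are C(13,6) = 1716 possible selections.
Selections missing a whole group: no lawyers → C(9,6) = 84; no consultants → C(9,6) = 84; no accountants → C(8,6) = 28.
Add back selections omitting two groups (i.e. drawn from a single group): C(4,6) + C(4,6) + C(5,6) = 0.
By inclusion–exclusion: 1716 − 196 + 0 = 1520.

1520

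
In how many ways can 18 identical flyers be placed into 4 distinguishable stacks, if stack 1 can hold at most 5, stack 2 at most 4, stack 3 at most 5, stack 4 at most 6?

10

Ignoring the caps, the number of non-negative solutions to x_1+…+x_4 = 18 is C(21,3) = 1330.
Subtract solutions that violate a single cap (substitute x_i' = x_i − (cap_i+1)): x_1 ≥ 6 gives C(15,3) = 455; x_2 ≥ 5 gives C(16,3) = 560; x_3 ≥ 6 gives C(15,3) = 455; x_4 ≥ 7 gives C(14,3) = 364. Together 1834.
Add back pairs where two caps are both exceeded: 120 + 84 + 56 + 120 + 84 + 56 = 520.
Subtract triples: 4 + 1 + 0 + 1 = 6.
By inclusion–exclusion the count is 1330 − 1834 + 520 − 6 = 10.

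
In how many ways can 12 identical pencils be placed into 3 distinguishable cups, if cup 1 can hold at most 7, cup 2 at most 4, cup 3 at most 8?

30

Ignoring the caps, the number of non-negative solutions to x_1+…+x_3 = 12 is C(14,2) = 91.
Subtract solutions that violate a single cap (substitute x_i' = x_i − (cap_i+1)): x_1 ≥ 8 gives C(6,2) = 15; x_2 ≥ 5 gives C(9,2) = 36; x_3 ≥ 9 gives C(5,2) = 10. Together 61.
No two caps can be exceeded simultaneously, so the pair terms are all 0.
By inclusion–exclusion the count is 91 − 61 + 0 = 30.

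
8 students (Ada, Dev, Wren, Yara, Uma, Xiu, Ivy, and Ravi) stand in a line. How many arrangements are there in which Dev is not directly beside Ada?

Of the 8! = 40320 arrangements, those with Dev and Ada adjacent number 2 × 7! = 10080 (treat the pair as a block with 2 internal orders).
Complementary counting: 40320 − 10080 = 30240.

30240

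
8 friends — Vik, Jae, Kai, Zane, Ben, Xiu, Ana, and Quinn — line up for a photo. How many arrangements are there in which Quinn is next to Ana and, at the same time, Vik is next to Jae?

2880

Treat {Quinn,Ana} as one block (2 orders) and {Vik,Jae} as another (2 orders).
That leaves 6 units to arrange: 2 × 2 × 6! = 4 × 720 = 2880.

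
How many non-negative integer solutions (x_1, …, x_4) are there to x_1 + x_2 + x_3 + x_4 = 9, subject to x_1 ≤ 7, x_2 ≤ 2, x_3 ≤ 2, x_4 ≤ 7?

By stars and bars, unrestricted non-negative solutions to x_1+…+x_4 = 9 number C(9+3,3) = 220.
Subtract solutions that violate a single cap (substitute x_i' = x_i − (cap_i+1)): x_1 ≥ 8 gives C(4,3) = 4; x_2 ≥ 3 gives C(9,3) = 84; x_3 ≥ 3 gives C(9,3) = 84; x_4 ≥ 8 gives C(4,3) = 4. Together 176.
Add back pairs where two caps are both exceeded: 0 + 0 + 0 + 20 + 0 + 0 = 20.
By inclusion–exclusion the count is 220 − 176 + 20 = 64.

64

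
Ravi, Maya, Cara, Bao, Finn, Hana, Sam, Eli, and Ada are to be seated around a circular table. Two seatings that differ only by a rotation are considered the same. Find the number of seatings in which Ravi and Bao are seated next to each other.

Glue Ravi and Bao into a block (2 internal orders). Seating 8 units around a circle gives (7)! arrangements.
So 2 × (7)! = 2 × 5040 = 10080.

10080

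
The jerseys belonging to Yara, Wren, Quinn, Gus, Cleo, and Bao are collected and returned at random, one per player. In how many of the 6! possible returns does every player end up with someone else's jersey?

265

Let Aᵢ be the assignments in which player i gets their old jersey. We want the size of the complement of A₁∪…∪A_6.
By inclusion–exclusion this is Σ_{j=0}^{6} (−1)^j C(6,j)·(6−j)!.
Computing: 720 − 720 + 360 − 120 + 30 − 6 + 1 = 265.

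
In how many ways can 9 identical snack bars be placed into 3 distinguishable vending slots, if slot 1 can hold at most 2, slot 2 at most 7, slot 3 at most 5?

15

Without the upper bounds there are C(11,2) = 55 ways to split 9 among 3 vending slots.
Subtract solutions that violate a single cap (substitute x_i' = x_i − (cap_i+1)): x_1 ≥ 3 gives C(8,2) = 28; x_2 ≥ 8 gives C(3,2) = 3; x_3 ≥ 6 gives C(5,2) = 10. Together 41.
Add back pairs where two caps are both exceeded: 0 + 1 + 0 = 1.
By inclusion–exclusion the count is 55 − 41 + 1 = 15.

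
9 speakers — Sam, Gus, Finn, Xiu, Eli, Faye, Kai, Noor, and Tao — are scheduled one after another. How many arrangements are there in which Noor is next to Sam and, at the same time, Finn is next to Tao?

Treat {Noor,Sam} as one block (2 orders) and {Finn,Tao} as another (2 orders).
That leaves 7 units to arrange: 2 × 2 × 7! = 4 × 5040 = 20160.

20160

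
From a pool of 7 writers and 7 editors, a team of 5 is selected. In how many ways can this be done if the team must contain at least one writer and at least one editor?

1960

Total 5-person selections from all 14: C(14,5) = 2002.
Subtract selections that omit an entire group: no writers → C(7,5) = 21; no editors → C(7,5) = 21.
Both groups omitted at once is impossible, so 2002 − 42 = 1960.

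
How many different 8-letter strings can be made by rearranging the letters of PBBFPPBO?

Letter multiplicities in PBBFPPBO: B×3, F×1, O×1, P×3.
The number of distinct arrangements is 8!/(3!·3!) = 40320/36 = 1120.

1120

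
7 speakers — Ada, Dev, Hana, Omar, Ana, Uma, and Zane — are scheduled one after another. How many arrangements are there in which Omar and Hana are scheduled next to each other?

Glue Omar and Hana into one block (2 internal orders), leaving 6 units to arrange in a row.
So the count is 2·(6)! = 1440.

1440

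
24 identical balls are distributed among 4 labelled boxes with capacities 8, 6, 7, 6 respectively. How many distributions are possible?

Without the upper bounds there are C(27,3) = 2925 ways to split 24 among 4 boxes.
Subtract solutions that violate a single cap (substitute x_i' = x_i − (cap_i+1)): x_1 ≥ 9 gives C(18,3) = 816; x_2 ≥ 7 gives C(20,3) = 1140; x_3 ≥ 8 gives C(19,3) = 969; x_4 ≥ 7 gives C(20,3) = 1140. Together 4065.
Add back pairs where two caps are both exceeded: 165 + 120 + 165 + 220 + 286 + 220 = 1176.
Subtract triples: 1 + 4 + 1 + 10 = 16.
By inclusion–exclusion the count is 2925 − 4065 + 1176 − 16 = 20.

20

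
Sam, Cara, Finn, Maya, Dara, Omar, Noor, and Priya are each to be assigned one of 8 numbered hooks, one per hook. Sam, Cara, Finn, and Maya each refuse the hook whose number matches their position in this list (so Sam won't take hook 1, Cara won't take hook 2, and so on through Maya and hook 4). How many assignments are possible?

Let Aᵢ (for 1 ≤ i ≤ 4) be the placements that put person i in their forbidden hook. Any j of these fix j positions, leaving (8−j)! ways to fill the rest, and there are C(4,j) ways to pick which j.
By inclusion–exclusion, the number of valid placements is Σ_{j=0}^{4} (−1)^j C(4,j)·(8−j)!.
Computing: 40320 − 20160 + 4320 − 480 + 24 = 24024.

24024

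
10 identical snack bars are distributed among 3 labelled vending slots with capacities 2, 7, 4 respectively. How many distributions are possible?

By stars and bars, unrestricted non-negative solutions to x_1+…+x_3 = 10 number C(10+2,2) = 66.
Subtract solutions that violate a single cap (substitute x_i' = x_i − (cap_i+1)): x_1 ≥ 3 gives C(9,2) = 36; x_2 ≥ 8 gives C(4,2) = 6; x_3 ≥ 5 gives C(7,2) = 21. Together 63.
Add back pairs where two caps are both exceeded: 0 + 6 + 0 = 6.
By inclusion–exclusion the count is 66 − 63 + 6 = 9.

9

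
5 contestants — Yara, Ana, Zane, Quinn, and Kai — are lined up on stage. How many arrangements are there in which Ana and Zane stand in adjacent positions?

48

Treat {Ana, Zane} as a single unit. There are 4 units to order, and the pair itself can be ordered 2 ways.
That gives 2 × 4! = 2 × 24 = 48.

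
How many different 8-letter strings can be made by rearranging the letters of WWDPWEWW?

Letter multiplicities in WWDPWEWW: D×1, E×1, P×1, W×5.
The number of distinct arrangements is 8!/(5!) = 40320/120 = 336.

336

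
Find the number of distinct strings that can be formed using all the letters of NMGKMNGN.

The 8 letters of NMGKMNGN have repeats: G appearing twice, M appearing twice, and N appearing 3 times.
Dividing 8! = 40320 by 3!·2!·2! = 24 for the repeated letters gives 1680.

1680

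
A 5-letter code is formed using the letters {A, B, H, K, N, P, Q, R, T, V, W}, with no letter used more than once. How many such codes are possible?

With no repetition, fill the 5 letters in order: 11 choices, then 10, down to 7.
That product is 11 × 10 × 9 × 8 × 7 = 55440.

55440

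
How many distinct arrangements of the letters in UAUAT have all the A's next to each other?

Treat the 2 copies of A as a single block. The multiset to arrange is then {AA, T, U, U}, 4 items in all.
That gives (4)!/(2!) = 12 arrangements.

12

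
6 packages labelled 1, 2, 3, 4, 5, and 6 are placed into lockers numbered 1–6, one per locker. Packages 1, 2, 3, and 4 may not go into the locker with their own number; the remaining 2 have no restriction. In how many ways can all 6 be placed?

Let Aᵢ (for 1 ≤ i ≤ 4) be the placements that put package i in its forbidden locker. Any j of these fix j positions, leaving (6−j)! ways to fill the rest, and there are C(4,j) ways to pick which j.
By inclusion–exclusion, the number of valid placements is Σ_{j=0}^{4} (−1)^j C(4,j)·(6−j)!.
Computing: 720 − 480 + 144 − 24 + 2 = 362.

362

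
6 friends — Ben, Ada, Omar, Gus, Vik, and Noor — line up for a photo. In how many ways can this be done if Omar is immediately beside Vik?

Treat {Omar, Vik} as a single unit. There are 5 units to order, and the pair itself can be ordered 2 ways.
That gives 2 × 5! = 2 × 120 = 240.

240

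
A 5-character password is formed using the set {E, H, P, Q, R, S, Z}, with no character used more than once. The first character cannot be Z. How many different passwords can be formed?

2160

The first character has 7−1 = 6 choices (anything except Z).
The remaining 4 characters are filled from the other 6 symbols without repetition: 6 × 5 × 4 × 3 = 360.
Total: 6 × 360 = 2160.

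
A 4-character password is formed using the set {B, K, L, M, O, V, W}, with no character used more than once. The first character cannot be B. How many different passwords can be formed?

The first character has 7−1 = 6 choices (anything except B).
The remaining 3 characters are filled from the other 6 symbols without repetition: 6 × 5 × 4 = 120.
Total: 6 × 120 = 720.

720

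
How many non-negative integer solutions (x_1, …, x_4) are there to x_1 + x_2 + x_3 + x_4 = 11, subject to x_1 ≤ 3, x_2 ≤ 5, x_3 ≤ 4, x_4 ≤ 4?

Ignoring the caps, the number of non-negative solutions to x_1+…+x_4 = 11 is C(14,3) = 364.
Subtract solutions that violate a single cap (substitute x_i' = x_i − (cap_i+1)): x_1 ≥ 4 gives C(10,3) = 120; x_2 ≥ 6 gives C(8,3) = 56; x_3 ≥ 5 gives C(9,3) = 84; x_4 ≥ 5 gives C(9,3) = 84. Together 344.
Add back pairs where two caps are both exceeded: 4 + 10 + 10 + 1 + 1 + 4 = 30.
By inclusion–exclusion the count is 364 − 344 + 30 = 50.

50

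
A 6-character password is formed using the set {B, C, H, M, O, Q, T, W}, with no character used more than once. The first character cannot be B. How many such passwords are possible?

The first character has 8−1 = 7 choices (anything except B).
The remaining 5 characters are filled from the other 7 symbols without repetition: 7 × 6 × 5 × 4 × 3 = 2520.
Total: 7 × 2520 = 17640.

17640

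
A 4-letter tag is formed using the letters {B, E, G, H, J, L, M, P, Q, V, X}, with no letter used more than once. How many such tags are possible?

Choose and order 4 of the 11 symbols: the first letter has 11 options, the next 10, then 9, 8.
11 × 10 × 9 × 8 = 7920.

7920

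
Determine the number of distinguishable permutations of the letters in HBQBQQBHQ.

Letter multiplicities in HBQBQQBHQ: B×3, H×2, Q×4.
The number of distinct arrangements is 9!/(4!·3!·2!) = 362880/288 = 1260.

1260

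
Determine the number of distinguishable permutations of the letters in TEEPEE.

30

The 6 letters of TEEPEE have repeats: E appearing 4 times.
The number of distinct arrangements is 6!/(4!) = 720/24 = 30.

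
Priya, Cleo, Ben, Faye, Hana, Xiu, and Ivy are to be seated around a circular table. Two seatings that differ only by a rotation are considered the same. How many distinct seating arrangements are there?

720

Around a circle, 7 distinct people have 7!/7 = (6)! = 720 rotationally distinct seatings.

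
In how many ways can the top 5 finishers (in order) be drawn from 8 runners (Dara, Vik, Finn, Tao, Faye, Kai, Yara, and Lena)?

6720

This is an ordered selection of 5 from 8: P(8,5).
That gives 8 × 7 × 6 × 5 × 4 = 6720.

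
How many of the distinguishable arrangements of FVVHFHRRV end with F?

With the last slot taken by F, it remains to arrange the other 8 letters (VVHFHRRV).
Those 8 letters have H appearing twice, R appearing twice, and V appearing 3 times, giving (8)!/(3!·2!·2!) = 1680.

1680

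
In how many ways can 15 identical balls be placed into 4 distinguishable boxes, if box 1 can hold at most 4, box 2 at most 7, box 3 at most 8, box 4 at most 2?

60

By stars and bars, unrestricted non-negative solutions to x_1+…+x_4 = 15 number C(15+3,3) = 816.
Subtract solutions that violate a single cap (substitute x_i' = x_i − (cap_i+1)): x_1 ≥ 5 gives C(13,3) = 286; x_2 ≥ 8 gives C(10,3) = 120; x_3 ≥ 9 gives C(9,3) = 84; x_4 ≥ 3 gives C(15,3) = 455. Together 945.
Add back pairs where two caps are both exceeded: 10 + 4 + 120 + 0 + 35 + 20 = 189.
By inclusion–exclusion the count is 816 − 945 + 189 = 60.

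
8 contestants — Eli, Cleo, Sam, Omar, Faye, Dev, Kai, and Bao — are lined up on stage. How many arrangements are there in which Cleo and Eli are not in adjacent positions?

Of the 8! = 40320 arrangements, those with Cleo and Eli adjacent number 2 × 7! = 10080 (treat the pair as a block with 2 internal orders).
So 40320 − 10080 = 30240 arrangements keep them apart.

30240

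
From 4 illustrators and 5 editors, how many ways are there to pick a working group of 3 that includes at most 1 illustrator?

50

Split by how many illustrators are chosen (0 through 1).
Sum: C(4,0)·C(5,3) + C(4,1)·C(5,2) = 10 + 40 = 50.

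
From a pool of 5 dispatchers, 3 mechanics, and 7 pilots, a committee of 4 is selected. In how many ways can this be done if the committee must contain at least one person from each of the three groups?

630

With no constraint there are C(15,4) = 1365 possible selections.
Subtract selections that omit an entire group: no dispatchers → C(10,4) = 210; no mechanics → C(12,4) = 495; no pilots → C(8,4) = 70.
Add back selections omitting two groups (i.e. drawn from a single group): C(5,4) + C(3,4) + C(7,4) = 40.
By inclusion–exclusion: 1365 − 775 + 40 = 630.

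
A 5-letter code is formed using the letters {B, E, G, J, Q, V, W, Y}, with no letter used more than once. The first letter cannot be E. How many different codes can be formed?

The first letter has 8−1 = 7 choices (anything except E).
The remaining 4 letters are filled from the other 7 symbols without repetition: 7 × 6 × 5 × 4 = 840.
Total: 7 × 840 = 5880.

5880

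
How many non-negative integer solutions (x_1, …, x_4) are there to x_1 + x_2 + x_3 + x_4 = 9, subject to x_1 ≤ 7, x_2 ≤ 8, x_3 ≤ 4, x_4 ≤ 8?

Without the upper bounds there are C(12,3) = 220 ways to split 9 among 4 variables.
Subtract solutions that violate a single cap (substitute x_i' = x_i − (cap_i+1)): x_1 ≥ 8 gives C(4,3) = 4; x_2 ≥ 9 gives C(3,3) = 1; x_3 ≥ 5 gives C(7,3) = 35; x_4 ≥ 9 gives C(3,3) = 1. Together 41.
No two caps can be exceeded simultaneously, so the pair terms are all 0.
By inclusion–exclusion the count is 220 − 41 + 0 = 179.

179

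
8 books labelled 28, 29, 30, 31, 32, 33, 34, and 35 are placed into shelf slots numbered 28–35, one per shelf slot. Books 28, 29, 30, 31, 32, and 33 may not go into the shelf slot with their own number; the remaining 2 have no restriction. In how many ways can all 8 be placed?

Let Aᵢ (for 28 ≤ i ≤ 33) be the placements that put book i in its forbidden shelf slot. Any j of these fix j positions, leaving (8−j)! ways to fill the rest, and there are C(6,j) ways to pick which j.
By inclusion–exclusion, the number of valid placements is Σ_{j=0}^{6} (−1)^j C(6,j)·(8−j)!.
Computing: 40320 − 30240 + 10800 − 2400 + 360 − 36 + 2 = 18806.

18806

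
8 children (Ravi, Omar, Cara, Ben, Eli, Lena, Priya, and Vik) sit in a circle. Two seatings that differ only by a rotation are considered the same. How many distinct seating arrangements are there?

5040

Around a circle, 8 distinct people have 8!/8 = (7)! = 5040 rotationally distinct seatings.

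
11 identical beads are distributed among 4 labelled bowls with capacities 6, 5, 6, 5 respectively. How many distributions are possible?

182

Ignoring the caps, the number of non-negative solutions to x_1+…+x_4 = 11 is C(14,3) = 364.
Subtract solutions that violate a single cap (substitute x_i' = x_i − (cap_i+1)): x_1 ≥ 7 gives C(7,3) = 35; x_2 ≥ 6 gives C(8,3) = 56; x_3 ≥ 7 gives C(7,3) = 35; x_4 ≥ 6 gives C(8,3) = 56. Together 182.
No two caps can be exceeded simultaneously, so the pair terms are all 0.
By inclusion–exclusion the count is 364 − 182 + 0 = 182.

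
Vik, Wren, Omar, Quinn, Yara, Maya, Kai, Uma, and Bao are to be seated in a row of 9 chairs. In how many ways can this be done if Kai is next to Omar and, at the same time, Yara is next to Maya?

20160

Treat {Kai,Omar} as one block (2 orders) and {Yara,Maya} as another (2 orders).
That leaves 7 units to arrange: 2 × 2 × 7! = 4 × 5040 = 20160.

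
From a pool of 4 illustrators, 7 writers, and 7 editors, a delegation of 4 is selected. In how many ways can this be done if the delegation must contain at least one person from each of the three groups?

With no constraint there are C(18,4) = 3060 possible selections.
Subtract selections that omit an entire group: no illustrators → C(14,4) = 1001; no writers → C(11,4) = 330; no editors → C(11,4) = 330.
Add back selections omitting two groups (i.e. drawn from a single group): C(4,4) + C(7,4) + C(7,4) = 71.
By inclusion–exclusion: 3060 − 1661 + 71 = 1470.

1470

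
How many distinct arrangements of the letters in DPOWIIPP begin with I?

840

Fix I in the first position and arrange the remaining 7 letters.
Those 7 letters have P appearing 3 times, giving (7)!/(3!) = 840.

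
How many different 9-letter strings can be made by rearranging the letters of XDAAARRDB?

15120

The 9 letters of XDAAARRDB have repeats: A appearing 3 times, D appearing twice, and R appearing twice.
So there are 9! / (3!·2!·2!) = 15120 distinguishable arrangements.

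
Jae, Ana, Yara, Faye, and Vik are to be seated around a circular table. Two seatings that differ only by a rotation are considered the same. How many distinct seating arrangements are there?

Fix one person's seat to break rotational symmetry; the remaining 4 people can be arranged in (4)! = 24 ways.

24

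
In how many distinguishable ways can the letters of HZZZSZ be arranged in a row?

30

The 6 letters of HZZZSZ have repeats: Z appearing 4 times.
Dividing 6! = 720 by 4! = 24 for the repeated letters gives 30.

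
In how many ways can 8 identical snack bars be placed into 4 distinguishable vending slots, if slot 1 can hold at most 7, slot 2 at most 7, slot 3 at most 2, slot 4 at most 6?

103

By stars and bars, unrestricted non-negative solutions to x_1+…+x_4 = 8 number C(8+3,3) = 165.
Subtract solutions that violate a single cap (substitute x_i' = x_i − (cap_i+1)): x_1 ≥ 8 gives C(3,3) = 1; x_2 ≥ 8 gives C(3,3) = 1; x_3 ≥ 3 gives C(8,3) = 56; x_4 ≥ 7 gives C(4,3) = 4. Together 62.
No two caps can be exceeded simultaneously, so the pair terms are all 0.
By inclusion–exclusion the count is 165 − 62 + 0 = 103.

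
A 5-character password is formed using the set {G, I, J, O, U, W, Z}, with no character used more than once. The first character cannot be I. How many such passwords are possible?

The first character has 7−1 = 6 choices (anything except I).
The remaining 4 characters are filled from the other 6 symbols without repetition: 6 × 5 × 4 × 3 = 360.
Total: 6 × 360 = 2160.

2160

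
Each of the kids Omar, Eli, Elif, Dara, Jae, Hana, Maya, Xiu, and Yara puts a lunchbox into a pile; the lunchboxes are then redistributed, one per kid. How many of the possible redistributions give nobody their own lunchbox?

This is the derangement count D_9: permutations of 9 items with no fixed point.
By inclusion–exclusion this is Σ_{j=0}^{9} (−1)^j C(9,j)·(9−j)!.
Computing: 362880 − 362880 + 181440 − 60480 + 15120 − 3024 + 504 − 72 + 9 − 1 = 133496.

133496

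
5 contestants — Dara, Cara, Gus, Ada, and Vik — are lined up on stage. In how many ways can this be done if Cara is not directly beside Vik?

There are 5! = 120 arrangements in all. If Cara and Vik are adjacent, merging them into one block gives 2·(4)! = 48 arrangements.
So 120 − 48 = 72 arrangements keep them apart.

72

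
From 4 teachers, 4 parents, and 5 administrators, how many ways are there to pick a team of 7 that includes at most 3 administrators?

1408

Split by how many administrators are chosen (0 through 3).
Sum: C(5,0)·C(8,7) + C(5,1)·C(8,6) + C(5,2)·C(8,5) + C(5,3)·C(8,4) = 8 + 140 + 560 + 700 = 1408.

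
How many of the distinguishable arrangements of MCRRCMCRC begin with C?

560

Fix C in the first position and arrange the remaining 8 letters.
Those 8 letters have C appearing 3 times, M appearing twice, and R appearing 3 times, giving (8)!/(3!·3!·2!) = 560.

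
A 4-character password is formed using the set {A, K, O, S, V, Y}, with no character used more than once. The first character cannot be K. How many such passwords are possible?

300

The first character has 6−1 = 5 choices (anything except K).
The remaining 3 characters are filled from the other 5 symbols without repetition: 5 × 4 × 3 = 60.
Total: 5 × 60 = 300.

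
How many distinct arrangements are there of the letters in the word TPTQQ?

30

The 5 letters of TPTQQ have repeats: Q appearing twice and T appearing twice.
So there are 5! / (2!·2!) = 30 distinguishable arrangements.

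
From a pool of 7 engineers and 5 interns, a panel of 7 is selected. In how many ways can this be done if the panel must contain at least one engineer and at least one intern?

Unrestricted: C(12,7) = 792 ways to pick any 7 of the 12.
Subtract selections that omit an entire group: no engineers → C(5,7) = 0; no interns → C(7,7) = 1.
Both groups omitted at once is impossible, so 792 − 1 = 791.

791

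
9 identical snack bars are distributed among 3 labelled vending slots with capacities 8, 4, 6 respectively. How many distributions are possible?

33

By stars and bars, unrestricted non-negative solutions to x_1+…+x_3 = 9 number C(9+2,2) = 55.
Subtract solutions that violate a single cap (substitute x_i' = x_i − (cap_i+1)): x_1 ≥ 9 gives C(2,2) = 1; x_2 ≥ 5 gives C(6,2) = 15; x_3 ≥ 7 gives C(4,2) = 6. Together 22.
No two caps can be exceeded simultaneously, so the pair terms are all 0.
By inclusion–exclusion the count is 55 − 22 + 0 = 33.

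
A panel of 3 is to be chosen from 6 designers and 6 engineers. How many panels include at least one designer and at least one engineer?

180

Unrestricted: C(12,3) = 220 ways to pick any 3 of the 12.
Subtract selections that omit an entire group: no designers → C(6,3) = 20; no engineers → C(6,3) = 20.
Both groups omitted at once is impossible, so 220 − 40 = 180.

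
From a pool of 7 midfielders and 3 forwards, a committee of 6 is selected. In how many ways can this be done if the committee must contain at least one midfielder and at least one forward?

203

Unrestricted: C(10,6) = 210 ways to pick any 6 of the 10.
Subtract selections that omit an entire group: no midfielders → C(3,6) = 0; no forwards → C(7,6) = 7.
Both groups omitted at once is impossible, so 210 − 7 = 203.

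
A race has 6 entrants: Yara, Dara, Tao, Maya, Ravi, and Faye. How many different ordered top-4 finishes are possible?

360

This is an ordered selection of 4 from 6: P(6,4).
That gives 6 × 5 × 4 × 3 = 360.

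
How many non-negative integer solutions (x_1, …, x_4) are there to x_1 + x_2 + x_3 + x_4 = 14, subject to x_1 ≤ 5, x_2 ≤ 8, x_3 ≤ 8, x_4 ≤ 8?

347

By stars and bars, unrestricted non-negative solutions to x_1+…+x_4 = 14 number C(14+3,3) = 680.
Subtract solutions that violate a single cap (substitute x_i' = x_i − (cap_i+1)): x_1 ≥ 6 gives C(11,3) = 165; x_2 ≥ 9 gives C(8,3) = 56; x_3 ≥ 9 gives C(8,3) = 56; x_4 ≥ 9 gives C(8,3) = 56. Together 333.
No two caps can be exceeded simultaneously, so the pair terms are all 0.
By inclusion–exclusion the count is 680 − 333 + 0 = 347.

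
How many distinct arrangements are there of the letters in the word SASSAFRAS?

2520

SASSAFRAS has 9 letters with A appearing 3 times and S appearing 4 times.
So there are 9! / (4!·3!) = 2520 distinguishable arrangements.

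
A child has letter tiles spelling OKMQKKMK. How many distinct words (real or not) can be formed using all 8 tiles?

Letter multiplicities in OKMQKKMK: K×4, M×2, O×1, Q×1.
The number of distinct arrangements is 8!/(4!·2!) = 40320/48 = 840.

840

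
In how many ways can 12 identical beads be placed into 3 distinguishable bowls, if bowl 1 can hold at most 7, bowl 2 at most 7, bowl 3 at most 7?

Ignoring the caps, the number of non-negative solutions to x_1+…+x_3 = 12 is C(14,2) = 91.
Subtract solutions that violate a single cap (substitute x_i' = x_i − (cap_i+1)): x_1 ≥ 8 gives C(6,2) = 15; x_2 ≥ 8 gives C(6,2) = 15; x_3 ≥ 8 gives C(6,2) = 15. Together 45.
No two caps can be exceeded simultaneously, so the pair terms are all 0.
By inclusion–exclusion the count is 91 − 45 + 0 = 46.

46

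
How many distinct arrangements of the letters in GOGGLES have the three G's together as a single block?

Treat the 3 copies of G as a single block. The multiset to arrange is then {GGG, E, L, O, S}, 5 items in all.
All 5 items are distinct, so there are (5)! = 120 arrangements.

120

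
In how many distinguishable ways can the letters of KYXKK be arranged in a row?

20

The 5 letters of KYXKK have repeats: K appearing 3 times.
So there are 5! / (3!) = 20 distinguishable arrangements.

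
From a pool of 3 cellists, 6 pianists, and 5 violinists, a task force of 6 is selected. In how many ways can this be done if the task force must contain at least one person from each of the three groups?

Unrestricted: C(14,6) = 3003 ways to pick any 6 of the 14.
Selections missing a whole group: no cellists → C(11,6) = 462; no pianists → C(8,6) = 28; no violinists → C(9,6) = 84.
Add back selections omitting two groups (i.e. drawn from a single group): C(3,6) + C(6,6) + C(5,6) = 1.
By inclusion–exclusion: 3003 − 574 + 1 = 2430.

2430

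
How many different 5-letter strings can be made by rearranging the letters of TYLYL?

30

Letter multiplicities in TYLYL: L×2, T×1, Y×2.
Dividing 5! = 120 by 2!·2! = 4 for the repeated letters gives 30.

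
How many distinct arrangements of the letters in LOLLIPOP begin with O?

With the first slot taken by O, it remains to arrange the other 7 letters (LLLIPOP).
Those 7 letters have L appearing 3 times and P appearing twice, giving (7)!/(3!·2!) = 420.

420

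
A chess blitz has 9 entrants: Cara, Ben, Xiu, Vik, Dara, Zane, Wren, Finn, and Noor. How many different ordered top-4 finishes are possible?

3024

This is an ordered selection of 4 from 9: P(9,4).
That gives 9 × 8 × 7 × 6 = 3024.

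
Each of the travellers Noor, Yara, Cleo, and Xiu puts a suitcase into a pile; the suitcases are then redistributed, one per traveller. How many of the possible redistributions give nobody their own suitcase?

9

This is the derangement count D_4: permutations of 4 items with no fixed point.
By inclusion–exclusion this is Σ_{j=0}^{4} (−1)^j C(4,j)·(4−j)!.
Computing: 24 − 24 + 12 − 4 + 1 = 9.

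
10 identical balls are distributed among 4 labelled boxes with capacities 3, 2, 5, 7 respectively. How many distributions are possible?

62

Ignoring the caps, the number of non-negative solutions to x_1+…+x_4 = 10 is C(13,3) = 286.
Subtract solutions that violate a single cap (substitute x_i' = x_i − (cap_i+1)): x_1 ≥ 4 gives C(9,3) = 84; x_2 ≥ 3 gives C(10,3) = 120; x_3 ≥ 6 gives C(7,3) = 35; x_4 ≥ 8 gives C(5,3) = 10. Together 249.
Add back pairs where two caps are both exceeded: 20 + 1 + 0 + 4 + 0 + 0 = 25.
By inclusion–exclusion the count is 286 − 249 + 25 = 62.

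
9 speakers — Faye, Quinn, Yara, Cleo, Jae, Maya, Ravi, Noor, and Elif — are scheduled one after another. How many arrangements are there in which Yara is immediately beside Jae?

80640

Treat {Yara, Jae} as a single unit. There are 8 units to order, and the pair itself can be ordered 2 ways.
That gives 2 × 8! = 2 × 40320 = 80640.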